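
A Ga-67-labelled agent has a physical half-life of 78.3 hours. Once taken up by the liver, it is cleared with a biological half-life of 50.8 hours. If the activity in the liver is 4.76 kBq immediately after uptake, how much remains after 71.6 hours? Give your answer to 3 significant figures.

1/t_eff = 1/t_phys + 1/t_biol = 1/78.3 + 1/50.8 = 0.032456 per hour.
t_eff = 78.3 × 50.8 / (78.3 + 50.8) ≈ 30.811 hours.
Remaining = 4.76 × (1/2)^(71.6/30.811) = 4.76 × (1/2)^2.3239 ≈ 0.95071 kBq.

0.951 kBq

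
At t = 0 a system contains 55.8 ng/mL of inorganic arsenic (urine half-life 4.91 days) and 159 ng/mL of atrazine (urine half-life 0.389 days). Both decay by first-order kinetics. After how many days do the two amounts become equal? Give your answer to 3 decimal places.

Set 55.8·(1/2)^(t/4.91) = 159·(1/2)^(t/0.389).
Taking log₂: log₂(55.8/159) = t·(1/4.91 − 1/0.389).
log₂(0.35094) = -1.5107; 1/4.91 − 1/0.389 = -2.367.
t = -1.5107 / -2.367 ≈ 0.63822 days.

0.638 days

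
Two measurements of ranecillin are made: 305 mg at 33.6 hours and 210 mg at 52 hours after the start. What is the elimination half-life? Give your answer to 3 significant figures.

34.2 hours

Over Δt = 52 − 33.6 = 18.4 hours, the level fell by a factor of 305/210 ≈ 1.4524.
n = log₂(1.4524) ≈ 0.53842 half-lives, so t½ = 18.4/0.53842 ≈ 34.174 hours.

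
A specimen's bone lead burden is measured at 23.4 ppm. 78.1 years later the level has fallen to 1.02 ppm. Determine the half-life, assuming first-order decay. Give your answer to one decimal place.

A/A₀ = 1.02/23.4 ≈ 0.04359.
n = log₂(22.941) ≈ 4.5199 half-lives elapsed in 78.1 years.
t½ = 78.1/4.5199 ≈ 17.279 years.

17.3 years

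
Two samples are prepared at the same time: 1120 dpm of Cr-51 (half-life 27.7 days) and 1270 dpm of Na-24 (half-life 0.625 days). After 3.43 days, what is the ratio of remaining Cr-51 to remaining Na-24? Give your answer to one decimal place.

Cr-51: 1120 × (1/2)^(3.43/27.7) = 1120 × (1/2)^0.12383 ≈ 1027.9 dpm.
Na-24: 1270 × (1/2)^(3.43/0.625) = 1270 × (1/2)^5.488 ≈ 28.298 dpm.
Ratio ≈ 1027.9 / 28.298 ≈ 36.324.

36.3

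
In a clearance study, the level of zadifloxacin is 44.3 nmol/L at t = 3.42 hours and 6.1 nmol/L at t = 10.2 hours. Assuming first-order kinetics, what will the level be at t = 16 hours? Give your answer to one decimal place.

1.1 nmol/L

Over Δt = 10.2 − 3.42 = 6.78 hours, the level fell by a factor of 44.3/6.1 ≈ 7.2623.
n = log₂(7.2623) ≈ 2.8604 half-lives, so t½ = 6.78/2.8604 ≈ 2.3703 hours.
From t = 10.2 to t = 16: 6.1 × (1/2)^((16−10.2)/2.3703) ≈ 1.1187 nmol/L.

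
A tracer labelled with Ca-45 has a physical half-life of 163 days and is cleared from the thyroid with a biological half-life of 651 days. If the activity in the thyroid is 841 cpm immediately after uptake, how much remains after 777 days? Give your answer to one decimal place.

1/t_eff = 1/t_phys + 1/t_biol = 1/163 + 1/651 = 0.0076711 per day.
t_eff = 163 × 651 / (163 + 651) ≈ 130.36 days.
Remaining = 841 × (1/2)^(777/130.36) = 841 × (1/2)^5.9604 ≈ 13.506 cpm.

13.5 cpm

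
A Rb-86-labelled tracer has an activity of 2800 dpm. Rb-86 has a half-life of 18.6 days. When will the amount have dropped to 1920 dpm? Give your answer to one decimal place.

Fraction remaining = 1920/2800 ≈ 0.68571.
n = log₂(2800/1920) = ln(1.4583)/ln 2 ≈ 0.54432 half-lives.
t = n × t½ = 0.54432 × 18.6 ≈ 10.124 days.

10.1 days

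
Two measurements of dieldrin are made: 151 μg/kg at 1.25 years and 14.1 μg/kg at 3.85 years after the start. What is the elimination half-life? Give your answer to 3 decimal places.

0.760 years

Over Δt = 3.85 − 1.25 = 2.6 years, the level fell by a factor of 151/14.1 ≈ 10.709.
n = log₂(10.709) ≈ 3.4208 half-lives, so t½ = 2.6/3.4208 ≈ 0.76006 years.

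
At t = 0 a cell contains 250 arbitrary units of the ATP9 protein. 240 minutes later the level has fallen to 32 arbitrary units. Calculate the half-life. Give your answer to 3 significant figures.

A/A₀ = 32/250 ≈ 0.128.
n = log₂(7.8125) ≈ 2.9658 half-lives elapsed in 240 minutes.
t½ = 240/2.9658 ≈ 80.923 minutes.

80.9 minutes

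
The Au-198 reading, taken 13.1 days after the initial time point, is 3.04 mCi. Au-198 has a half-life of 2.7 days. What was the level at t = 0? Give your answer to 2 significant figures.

88 mCi

Number of half-lives elapsed: n = 13.1/2.7 ≈ 4.8519.
A₀ = A × 2^n = 3.04 × 2^4.8519 = 3.04 × 28.877 ≈ 87.786 mCi.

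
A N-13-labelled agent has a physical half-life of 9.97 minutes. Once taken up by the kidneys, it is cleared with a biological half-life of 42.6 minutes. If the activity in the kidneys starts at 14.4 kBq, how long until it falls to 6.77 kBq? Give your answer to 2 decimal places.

8.80 minutes

1/t_eff = 1/t_phys + 1/t_biol = 1/9.97 + 1/42.6 = 0.12378 per minute.
t_eff = 9.97 × 42.6 / (9.97 + 42.6) ≈ 8.0792 minutes.
n = log₂(14.4/6.77) ≈ 1.0888; t = 1.0888 × 8.0792 ≈ 8.7969 minutes.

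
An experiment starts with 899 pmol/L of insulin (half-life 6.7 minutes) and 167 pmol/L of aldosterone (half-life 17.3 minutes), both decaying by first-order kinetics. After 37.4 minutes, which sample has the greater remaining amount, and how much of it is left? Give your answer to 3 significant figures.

aldosterone, 37.3 pmol/L

insulin: 899 × (1/2)^5.5821 ≈ 18.767 pmol/L.
aldosterone: 167 × (1/2)^2.1618 ≈ 37.319 pmol/L.
Aldosterone has more remaining, at ≈ 37.319 pmol/L.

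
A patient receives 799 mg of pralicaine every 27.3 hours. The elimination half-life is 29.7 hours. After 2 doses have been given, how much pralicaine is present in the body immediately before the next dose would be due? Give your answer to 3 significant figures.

The 2 doses were given 54.6, 27.3 hours ago.
Total = 799·(1/2)^(54.6/29.7) + 799·(1/2)^(27.3/29.7)
      = 223.43 + 422.52 ≈ 645.94 mg.

646 mg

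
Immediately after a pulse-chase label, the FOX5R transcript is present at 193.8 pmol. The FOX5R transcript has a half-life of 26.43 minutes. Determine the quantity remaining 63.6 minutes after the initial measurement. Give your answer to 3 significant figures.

Number of half-lives: n = 63.6/26.43 ≈ 2.4064.
Remaining = 193.8 × (1/2)^2.4064 = 193.8 × 0.18863 ≈ 36.557 pmol.

36.6 pmol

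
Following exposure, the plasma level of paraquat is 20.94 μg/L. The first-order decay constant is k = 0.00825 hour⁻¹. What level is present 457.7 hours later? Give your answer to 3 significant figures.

t½ = ln 2 / k = 0.69315 / 0.00825 ≈ 84.018 hours.
Number of half-lives: n = 457.7/84.018 ≈ 5.4477.
Remaining = 20.94 × (1/2)^5.4477 = 20.94 × 0.022914 ≈ 0.47981 μg/L.

0.480 μg/L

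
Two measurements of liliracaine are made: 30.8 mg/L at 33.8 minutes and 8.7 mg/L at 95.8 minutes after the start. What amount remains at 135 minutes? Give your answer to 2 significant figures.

Over Δt = 95.8 − 33.8 = 62 minutes, the level fell by a factor of 30.8/8.7 ≈ 3.5402.
n = log₂(3.5402) ≈ 1.8238 half-lives, so t½ = 62/1.8238 ≈ 33.994 minutes.
From t = 95.8 to t = 135: 8.7 × (1/2)^((135−95.8)/33.994) ≈ 3.9119 mg/L.

3.9 mg/L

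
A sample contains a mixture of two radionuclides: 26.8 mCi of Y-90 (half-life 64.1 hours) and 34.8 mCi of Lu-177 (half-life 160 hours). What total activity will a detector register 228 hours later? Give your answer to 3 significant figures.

Y-90: 26.8 × (1/2)^(228/64.1) = 26.8 × (1/2)^3.5569 ≈ 2.2771 mCi.
Lu-177: 34.8 × (1/2)^(228/160) = 34.8 × (1/2)^1.425 ≈ 12.96 mCi.
Total = 2.2771 + 12.96 ≈ 15.237 mCi.

15.2 mCi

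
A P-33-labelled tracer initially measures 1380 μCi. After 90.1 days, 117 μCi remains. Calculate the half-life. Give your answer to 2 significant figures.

A/A₀ = 117/1380 ≈ 0.084783.
n = log₂(11.795) ≈ 3.5601 half-lives elapsed in 90.1 days.
t½ = 90.1/3.5601 ≈ 25.308 days.

25 days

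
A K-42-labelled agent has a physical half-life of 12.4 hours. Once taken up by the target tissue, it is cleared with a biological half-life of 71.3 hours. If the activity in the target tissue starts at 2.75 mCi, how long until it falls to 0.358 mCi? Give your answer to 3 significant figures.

1/t_eff = 1/t_phys + 1/t_biol = 1/12.4 + 1/71.3 = 0.09467 per hour.
t_eff = 12.4 × 71.3 / (12.4 + 71.3) ≈ 10.563 hours.
n = log₂(2.75/0.358) ≈ 2.9414; t = 2.9414 × 10.563 ≈ 31.07 hours.

31.1 hours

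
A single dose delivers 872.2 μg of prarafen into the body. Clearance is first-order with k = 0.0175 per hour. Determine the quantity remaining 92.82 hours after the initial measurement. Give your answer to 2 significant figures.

170 μg

t½ = ln 2 / k = 0.69315 / 0.0175 ≈ 39.608 hours.
Number of half-lives: n = 92.82/39.608 ≈ 2.3434.
Remaining = 872.2 × (1/2)^2.3434 = 872.2 × 0.19704 ≈ 171.86 μg.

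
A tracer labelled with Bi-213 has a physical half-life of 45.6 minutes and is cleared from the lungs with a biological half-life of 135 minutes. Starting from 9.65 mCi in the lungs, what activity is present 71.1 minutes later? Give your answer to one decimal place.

1/t_eff = 1/t_phys + 1/t_biol = 1/45.6 + 1/135 = 0.029337 per minute.
t_eff = 45.6 × 135 / (45.6 + 135) ≈ 34.086 minutes.
Remaining = 9.65 × (1/2)^(71.1/34.086) = 9.65 × (1/2)^2.0859 ≈ 2.2731 mCi.

2.3 mCi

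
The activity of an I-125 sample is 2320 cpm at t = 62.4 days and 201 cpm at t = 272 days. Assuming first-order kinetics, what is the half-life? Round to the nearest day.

59 days

Over Δt = 272 − 62.4 = 209.6 days, the level fell by a factor of 2320/201 ≈ 11.542.
n = log₂(11.542) ≈ 3.5289 half-lives, so t½ = 209.6/3.5289 ≈ 59.396 days.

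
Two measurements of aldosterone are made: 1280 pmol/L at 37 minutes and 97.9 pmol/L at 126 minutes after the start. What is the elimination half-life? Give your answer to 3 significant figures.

24.0 minutes

Over Δt = 126 − 37 = 89 minutes, the level fell by a factor of 1280/97.9 ≈ 13.075.
n = log₂(13.075) ≈ 3.7087 half-lives, so t½ = 89/3.7087 ≈ 23.998 minutes.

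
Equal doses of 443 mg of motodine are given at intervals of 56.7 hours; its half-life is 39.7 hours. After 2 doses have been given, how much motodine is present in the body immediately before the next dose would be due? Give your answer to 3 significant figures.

226 mg

The 2 doses were given 113.4, 56.7 hours ago.
Total = 443·(1/2)^(113.4/39.7) + 443·(1/2)^(56.7/39.7)
      = 61.169 + 164.61 ≈ 225.78 mg.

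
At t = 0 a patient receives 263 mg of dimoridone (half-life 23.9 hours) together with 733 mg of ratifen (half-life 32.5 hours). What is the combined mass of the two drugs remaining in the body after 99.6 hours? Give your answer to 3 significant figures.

102 mg

dimoridone: 263 × (1/2)^(99.6/23.9) = 263 × (1/2)^4.1674 ≈ 14.637 mg.
ratifen: 733 × (1/2)^(99.6/32.5) = 733 × (1/2)^3.0646 ≈ 87.612 mg.
Total = 14.637 + 87.612 ≈ 102.25 mg.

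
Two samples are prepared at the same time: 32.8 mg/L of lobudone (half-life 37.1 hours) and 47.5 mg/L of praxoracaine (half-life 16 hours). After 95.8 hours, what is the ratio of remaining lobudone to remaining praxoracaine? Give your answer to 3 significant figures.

lobudone: 32.8 × (1/2)^(95.8/37.1) = 32.8 × (1/2)^2.5822 ≈ 5.4771 mg/L.
praxoracaine: 47.5 × (1/2)^(95.8/16) = 47.5 × (1/2)^5.9875 ≈ 0.74865 mg/L.
Ratio ≈ 5.4771 / 0.74865 ≈ 7.316.

7.32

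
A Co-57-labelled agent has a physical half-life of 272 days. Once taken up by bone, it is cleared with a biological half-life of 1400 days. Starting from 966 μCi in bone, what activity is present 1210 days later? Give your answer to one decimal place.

1/t_eff = 1/t_phys + 1/t_biol = 1/272 + 1/1400 = 0.0043908 per day.
t_eff = 272 × 1400 / (272 + 1400) ≈ 227.75 days.
Remaining = 966 × (1/2)^(1210/227.75) = 966 × (1/2)^5.3128 ≈ 24.303 μCi.

24.3 μCi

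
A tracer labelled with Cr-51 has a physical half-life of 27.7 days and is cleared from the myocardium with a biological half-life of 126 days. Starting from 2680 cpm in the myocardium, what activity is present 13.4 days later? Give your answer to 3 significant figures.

1780 cpm

1/t_eff = 1/t_phys + 1/t_biol = 1/27.7 + 1/126 = 0.044038 per day.
t_eff = 27.7 × 126 / (27.7 + 126) ≈ 22.708 days.
Remaining = 2680 × (1/2)^(13.4/22.708) = 2680 × (1/2)^0.5901 ≈ 1780.3 cpm.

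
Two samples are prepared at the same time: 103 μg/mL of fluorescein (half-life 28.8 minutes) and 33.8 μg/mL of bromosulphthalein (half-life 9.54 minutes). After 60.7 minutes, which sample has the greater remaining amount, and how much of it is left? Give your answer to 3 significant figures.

fluorescein, 23.9 μg/mL

fluorescein: 103 × (1/2)^2.1076 ≈ 23.899 μg/mL.
bromosulphthalein: 33.8 × (1/2)^6.3627 ≈ 0.41073 μg/mL.
Fluorescein has more remaining, at ≈ 23.899 μg/mL.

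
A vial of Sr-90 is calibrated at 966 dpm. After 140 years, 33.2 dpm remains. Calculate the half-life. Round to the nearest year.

29 years

A/A₀ = 33.2/966 ≈ 0.034369.
n = log₂(29.096) ≈ 4.8628 half-lives elapsed in 140 years.
t½ = 140/4.8628 ≈ 28.79 years.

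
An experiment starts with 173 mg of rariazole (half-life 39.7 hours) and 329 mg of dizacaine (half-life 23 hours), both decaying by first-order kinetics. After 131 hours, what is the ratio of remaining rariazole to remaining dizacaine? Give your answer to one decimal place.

rariazole: 173 × (1/2)^(131/39.7) = 173 × (1/2)^3.2997 ≈ 17.568 mg.
dizacaine: 329 × (1/2)^(131/23) = 329 × (1/2)^5.6957 ≈ 6.348 mg.
Ratio ≈ 17.568 / 6.348 ≈ 2.7675.

2.8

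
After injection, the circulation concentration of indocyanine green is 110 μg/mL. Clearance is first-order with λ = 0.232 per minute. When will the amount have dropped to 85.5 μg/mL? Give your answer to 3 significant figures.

1.09 minutes

t½ = ln 2 / λ = 0.69315 / 0.232 ≈ 2.9877 minutes.
Fraction remaining = 85.5/110 ≈ 0.77727.
n = log₂(110/85.5) = ln(1.2865)/ln 2 ≈ 0.36351 half-lives.
t = n × t½ = 0.36351 × 2.9877 ≈ 1.0861 minutes.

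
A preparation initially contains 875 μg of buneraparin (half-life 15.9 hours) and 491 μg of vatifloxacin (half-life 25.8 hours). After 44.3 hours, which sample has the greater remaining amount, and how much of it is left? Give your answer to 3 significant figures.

buneraparin: 875 × (1/2)^2.7862 ≈ 126.85 μg.
vatifloxacin: 491 × (1/2)^1.7171 ≈ 149.35 μg.
Vatifloxacin has more remaining, at ≈ 149.35 μg.

vatifloxacin, 149 μg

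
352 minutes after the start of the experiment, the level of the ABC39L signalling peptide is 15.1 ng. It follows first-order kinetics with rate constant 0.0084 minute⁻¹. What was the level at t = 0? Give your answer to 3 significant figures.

290 ng

t½ = ln 2 / k = 0.69315 / 0.0084 ≈ 82.518 minutes.
Number of half-lives elapsed: n = 352/82.518 ≈ 4.2658.
A₀ = A × 2^n = 15.1 × 2^4.2658 = 15.1 × 19.236 ≈ 290.47 ng.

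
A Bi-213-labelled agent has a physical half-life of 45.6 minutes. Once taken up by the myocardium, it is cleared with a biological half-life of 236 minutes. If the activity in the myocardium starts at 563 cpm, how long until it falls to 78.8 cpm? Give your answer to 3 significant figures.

1/t_eff = 1/t_phys + 1/t_biol = 1/45.6 + 1/236 = 0.026167 per minute.
t_eff = 45.6 × 236 / (45.6 + 236) ≈ 38.216 minutes.
n = log₂(563/78.8) ≈ 2.8369; t = 2.8369 × 38.216 ≈ 108.41 minutes.

108 minutes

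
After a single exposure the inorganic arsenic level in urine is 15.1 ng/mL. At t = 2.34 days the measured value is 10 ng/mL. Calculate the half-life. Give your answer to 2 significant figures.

3.9 days

A/A₀ = 10/15.1 ≈ 0.66225.
n = log₂(1.51) ≈ 0.59455 half-lives elapsed in 2.34 days.
t½ = 2.34/0.59455 ≈ 3.9358 days.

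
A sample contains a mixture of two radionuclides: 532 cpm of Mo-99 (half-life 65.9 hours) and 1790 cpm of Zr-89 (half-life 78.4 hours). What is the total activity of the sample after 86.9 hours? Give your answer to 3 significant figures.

Mo-99: 532 × (1/2)^(86.9/65.9) = 532 × (1/2)^1.3187 ≈ 213.28 cpm.
Zr-89: 1790 × (1/2)^(86.9/78.4) = 1790 × (1/2)^1.1084 ≈ 830.21 cpm.
Total = 213.28 + 830.21 ≈ 1043.5 cpm.

1040 cpm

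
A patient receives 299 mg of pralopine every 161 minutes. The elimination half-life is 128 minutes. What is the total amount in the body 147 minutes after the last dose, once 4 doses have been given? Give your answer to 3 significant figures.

The 4 doses were given 630, 469, 308, 147 minutes ago.
Total = 299·(1/2)^(630/128) + 299·(1/2)^(469/128) + 299·(1/2)^(308/128) + 299·(1/2)^(147/128)
      = 9.8637 + 23.587 + 56.405 + 134.88 ≈ 224.74 mg.

225 mg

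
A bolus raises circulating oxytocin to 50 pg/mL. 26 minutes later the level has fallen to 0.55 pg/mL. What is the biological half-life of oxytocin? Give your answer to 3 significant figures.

4.00 minutes

A/A₀ = 0.55/50 ≈ 0.011.
n = log₂(90.909) ≈ 6.5064 half-lives elapsed in 26 minutes.
t½ = 26/6.5064 ≈ 3.9961 minutes.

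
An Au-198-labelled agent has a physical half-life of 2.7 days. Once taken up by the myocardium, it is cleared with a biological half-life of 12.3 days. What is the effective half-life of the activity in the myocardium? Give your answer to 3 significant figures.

1/t_eff = 1/t_phys + 1/t_biol = 1/2.7 + 1/12.3 = 0.45167 per day.
t_eff = 2.7 × 12.3 / (2.7 + 12.3) ≈ 2.214 days.

2.21 days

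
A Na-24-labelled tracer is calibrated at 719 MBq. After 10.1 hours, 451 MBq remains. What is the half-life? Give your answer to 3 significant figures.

15.0 hours

A/A₀ = 451/719 ≈ 0.62726.
n = log₂(1.5942) ≈ 0.67286 half-lives elapsed in 10.1 hours.
t½ = 10.1/0.67286 ≈ 15.01 hours.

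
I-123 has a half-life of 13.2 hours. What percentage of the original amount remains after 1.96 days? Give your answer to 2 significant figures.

1.96 days = 47.04 hours.
n = 47.04/13.2 ≈ 3.5636 half-lives.
Fraction remaining = (1/2)^3.5636 ≈ 0.084574, i.e. 8.4574%.

8.5%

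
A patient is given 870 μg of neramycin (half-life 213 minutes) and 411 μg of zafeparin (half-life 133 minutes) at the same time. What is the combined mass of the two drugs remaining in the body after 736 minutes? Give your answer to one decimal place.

neramycin: 870 × (1/2)^(736/213) = 870 × (1/2)^3.4554 ≈ 79.312 μg.
zafeparin: 411 × (1/2)^(736/133) = 411 × (1/2)^5.5338 ≈ 8.8714 μg.
Total = 79.312 + 8.8714 ≈ 88.184 μg.

88.2 μg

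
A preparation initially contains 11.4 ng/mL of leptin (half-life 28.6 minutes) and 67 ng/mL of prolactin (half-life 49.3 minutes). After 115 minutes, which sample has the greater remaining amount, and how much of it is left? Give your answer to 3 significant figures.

leptin: 11.4 × (1/2)^4.021 ≈ 0.70221 ng/mL.
prolactin: 67 × (1/2)^2.3327 ≈ 13.301 ng/mL.
Prolactin has more remaining, at ≈ 13.301 ng/mL.

prolactin, 13.3 ng/mL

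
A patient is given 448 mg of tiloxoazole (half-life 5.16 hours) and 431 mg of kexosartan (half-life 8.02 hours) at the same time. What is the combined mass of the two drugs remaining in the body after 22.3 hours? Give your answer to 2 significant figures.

85 mg

tiloxoazole: 448 × (1/2)^(22.3/5.16) = 448 × (1/2)^4.3217 ≈ 22.403 mg.
kexosartan: 431 × (1/2)^(22.3/8.02) = 431 × (1/2)^2.7805 ≈ 62.726 mg.
Total = 22.403 + 62.726 ≈ 85.13 mg.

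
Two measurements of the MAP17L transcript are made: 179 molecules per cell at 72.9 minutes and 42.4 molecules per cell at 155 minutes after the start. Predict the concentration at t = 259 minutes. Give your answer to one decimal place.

6.8 molecules per cell

Over Δt = 155 − 72.9 = 82.1 minutes, the level fell by a factor of 179/42.4 ≈ 4.2217.
n = log₂(4.2217) ≈ 2.0778 half-lives, so t½ = 82.1/2.0778 ≈ 39.513 minutes.
From t = 155 to t = 259: 42.4 × (1/2)^((259−155)/39.513) ≈ 6.8396 molecules per cell.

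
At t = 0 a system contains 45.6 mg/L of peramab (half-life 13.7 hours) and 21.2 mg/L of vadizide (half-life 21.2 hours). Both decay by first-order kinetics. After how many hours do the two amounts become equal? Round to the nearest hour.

43 hours

Set 45.6·(1/2)^(t/13.7) = 21.2·(1/2)^(t/21.2).
Taking log₂: log₂(45.6/21.2) = t·(1/13.7 − 1/21.2).
log₂(2.1509) = 1.105; 1/13.7 − 1/21.2 = 0.025823.
t = 1.105 / 0.025823 ≈ 42.79 hours.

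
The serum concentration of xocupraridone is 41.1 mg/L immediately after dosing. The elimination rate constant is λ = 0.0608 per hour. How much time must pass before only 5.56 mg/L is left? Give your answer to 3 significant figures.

32.9 hours

t½ = ln 2 / λ = 0.69315 / 0.0608 ≈ 11.4 hours.
Fraction remaining = 5.56/41.1 ≈ 0.13528.
n = log₂(41.1/5.56) = ln(7.3921)/ln 2 ≈ 2.886 half-lives.
t = n × t½ = 2.886 × 11.4 ≈ 32.901 hours.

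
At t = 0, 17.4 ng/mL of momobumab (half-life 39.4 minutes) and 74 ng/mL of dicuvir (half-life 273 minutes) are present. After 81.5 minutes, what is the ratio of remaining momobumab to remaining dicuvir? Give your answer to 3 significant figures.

0.0689

momobumab: 17.4 × (1/2)^(81.5/39.4) = 17.4 × (1/2)^2.0685 ≈ 4.1482 ng/mL.
dicuvir: 74 × (1/2)^(81.5/273) = 74 × (1/2)^0.29853 ≈ 60.168 ng/mL.
Ratio ≈ 4.1482 / 60.168 ≈ 0.068944.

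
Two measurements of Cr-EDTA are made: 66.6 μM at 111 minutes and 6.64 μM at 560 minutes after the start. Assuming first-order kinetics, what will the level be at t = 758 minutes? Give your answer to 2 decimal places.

Over Δt = 560 − 111 = 449 minutes, the level fell by a factor of 66.6/6.64 ≈ 10.03.
n = log₂(10.03) ≈ 3.3263 half-lives, so t½ = 449/3.3263 ≈ 134.99 minutes.
From t = 560 to t = 758: 6.64 × (1/2)^((758−560)/134.99) ≈ 2.4022 μM.

2.40 μM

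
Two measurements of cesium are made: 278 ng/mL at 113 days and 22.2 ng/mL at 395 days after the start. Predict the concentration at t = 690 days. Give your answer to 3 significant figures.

Over Δt = 395 − 113 = 282 days, the level fell by a factor of 278/22.2 ≈ 12.523.
n = log₂(12.523) ≈ 3.6465 half-lives, so t½ = 282/3.6465 ≈ 77.335 days.
From t = 395 to t = 690: 22.2 × (1/2)^((690−395)/77.335) ≈ 1.5778 ng/mL.

1.58 ng/mL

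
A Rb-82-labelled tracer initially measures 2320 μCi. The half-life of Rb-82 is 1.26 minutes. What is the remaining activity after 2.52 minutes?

Elapsed time is 2 half-lives (2.52/1.26).
Each half-life halves the amount: 2320 × (1/2)^2 = 2320/4 = 580 μCi.

580 μCi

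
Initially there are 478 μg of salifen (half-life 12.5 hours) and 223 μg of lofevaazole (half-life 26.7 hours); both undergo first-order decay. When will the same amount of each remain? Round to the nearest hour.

Set 478·(1/2)^(t/12.5) = 223·(1/2)^(t/26.7).
Taking log₂: log₂(478/223) = t·(1/12.5 − 1/26.7).
log₂(2.1435) = 1.1; 1/12.5 − 1/26.7 = 0.042547.
t = 1.1 / 0.042547 ≈ 25.853 hours.

26 hours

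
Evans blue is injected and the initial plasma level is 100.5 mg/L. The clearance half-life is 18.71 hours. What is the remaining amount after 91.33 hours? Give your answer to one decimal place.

Number of half-lives: n = 91.33/18.71 ≈ 4.8813.
Remaining = 100.5 × (1/2)^4.8813 = 100.5 × 0.033929 ≈ 3.4098 mg/L.

3.4 mg/L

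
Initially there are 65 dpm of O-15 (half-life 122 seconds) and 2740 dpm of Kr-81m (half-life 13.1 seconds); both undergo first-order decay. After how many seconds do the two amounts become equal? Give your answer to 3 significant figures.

79.2 seconds

Set 65·(1/2)^(t/122) = 2740·(1/2)^(t/13.1).
Taking log₂: log₂(65/2740) = t·(1/122 − 1/13.1).
log₂(0.023723) = -5.3976; 1/122 − 1/13.1 = -0.068139.
t = -5.3976 / -0.068139 ≈ 79.214 seconds.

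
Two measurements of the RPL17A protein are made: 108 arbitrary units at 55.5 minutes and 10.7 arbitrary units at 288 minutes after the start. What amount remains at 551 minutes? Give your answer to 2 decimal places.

0.78 arbitrary units

Over Δt = 288 − 55.5 = 232.5 minutes, the level fell by a factor of 108/10.7 ≈ 10.093.
n = log₂(10.093) ≈ 3.3353 half-lives, so t½ = 232.5/3.3353 ≈ 69.708 minutes.
From t = 288 to t = 551: 10.7 × (1/2)^((551−288)/69.708) ≈ 0.78276 arbitrary units.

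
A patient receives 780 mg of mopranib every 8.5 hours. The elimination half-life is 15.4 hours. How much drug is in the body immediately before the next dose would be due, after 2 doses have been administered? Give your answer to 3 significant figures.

The 2 doses were given 17, 8.5 hours ago.
Total = 780·(1/2)^(17/15.4) + 780·(1/2)^(8.5/15.4)
      = 362.9 + 532.04 ≈ 894.94 mg.

895 mg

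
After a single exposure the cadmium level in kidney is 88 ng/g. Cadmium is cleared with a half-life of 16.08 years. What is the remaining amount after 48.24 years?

11 ng/g

Elapsed time is 3 half-lives (48.24/16.08).
Each half-life halves the amount: 88 × (1/2)^3 = 88/8 = 11 ng/g.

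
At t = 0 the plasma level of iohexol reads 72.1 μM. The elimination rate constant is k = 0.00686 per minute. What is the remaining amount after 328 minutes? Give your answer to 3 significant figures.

7.60 μM

t½ = ln 2 / k = 0.69315 / 0.00686 ≈ 101.04 minutes.
Number of half-lives: n = 328/101.04 ≈ 3.2462.
Remaining = 72.1 × (1/2)^3.2462 = 72.1 × 0.10539 ≈ 7.5987 μM.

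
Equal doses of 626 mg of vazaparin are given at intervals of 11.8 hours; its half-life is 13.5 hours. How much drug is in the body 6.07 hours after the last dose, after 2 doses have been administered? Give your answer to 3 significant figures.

708 mg

The 2 doses were given 17.87, 6.07 hours ago.
Total = 626·(1/2)^(17.87/13.5) + 626·(1/2)^(6.07/13.5)
      = 250.09 + 458.38 ≈ 708.47 mg.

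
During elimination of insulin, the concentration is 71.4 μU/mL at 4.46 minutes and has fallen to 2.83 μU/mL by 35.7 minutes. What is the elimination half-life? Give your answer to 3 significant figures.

6.71 minutes

Over Δt = 35.7 − 4.46 = 31.24 minutes, the level fell by a factor of 71.4/2.83 ≈ 25.23.
n = log₂(25.23) ≈ 4.6571 half-lives, so t½ = 31.24/4.6571 ≈ 6.7081 minutes.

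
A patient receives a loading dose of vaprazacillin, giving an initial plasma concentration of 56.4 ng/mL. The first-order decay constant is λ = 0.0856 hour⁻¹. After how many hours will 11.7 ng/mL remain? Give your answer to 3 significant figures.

t½ = ln 2 / λ = 0.69315 / 0.0856 ≈ 8.0975 hours.
Fraction remaining = 11.7/56.4 ≈ 0.20745.
n = log₂(56.4/11.7) = ln(4.8205)/ln 2 ≈ 2.2692 half-lives.
t = n × t½ = 2.2692 × 8.0975 ≈ 18.375 hours.

18.4 hours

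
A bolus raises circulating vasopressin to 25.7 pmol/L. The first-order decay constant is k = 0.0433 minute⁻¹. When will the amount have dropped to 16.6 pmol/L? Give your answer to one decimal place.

t½ = ln 2 / k = 0.69315 / 0.0433 ≈ 16.008 minutes.
Fraction remaining = 16.6/25.7 ≈ 0.64591.
n = log₂(25.7/16.6) = ln(1.5482)/ln 2 ≈ 0.63059 half-lives.
t = n × t½ = 0.63059 × 16.008 ≈ 10.094 minutes.

10.1 minutes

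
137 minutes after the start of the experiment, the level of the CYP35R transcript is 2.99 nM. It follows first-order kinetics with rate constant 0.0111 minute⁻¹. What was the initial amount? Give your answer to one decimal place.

13.7 nM

t½ = ln 2 / λ = 0.69315 / 0.0111 ≈ 62.446 minutes.
Number of half-lives elapsed: n = 137/62.446 ≈ 2.1939.
A₀ = A × 2^n = 2.99 × 2^2.1939 = 2.99 × 4.5754 ≈ 13.681 nM.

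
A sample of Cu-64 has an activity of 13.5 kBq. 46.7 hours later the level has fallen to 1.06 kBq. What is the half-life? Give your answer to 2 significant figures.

A/A₀ = 1.06/13.5 ≈ 0.078519.
n = log₂(12.736) ≈ 3.6708 half-lives elapsed in 46.7 hours.
t½ = 46.7/3.6708 ≈ 12.722 hours.

13 hours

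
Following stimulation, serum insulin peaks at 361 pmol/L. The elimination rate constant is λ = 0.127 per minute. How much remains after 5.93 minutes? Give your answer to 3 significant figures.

170 pmol/L

t½ = ln 2 / λ = 0.69315 / 0.127 ≈ 5.4579 minutes.
Number of half-lives: n = 5.93/5.4579 ≈ 1.0865.
Remaining = 361 × (1/2)^1.0865 = 361 × 0.4709 ≈ 169.99 pmol/L.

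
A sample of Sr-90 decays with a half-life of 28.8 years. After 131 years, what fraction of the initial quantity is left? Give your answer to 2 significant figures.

n = 131/28.8 ≈ 4.5486 half-lives.
Fraction remaining = (1/2)^4.5486 ≈ 0.04273.

0.043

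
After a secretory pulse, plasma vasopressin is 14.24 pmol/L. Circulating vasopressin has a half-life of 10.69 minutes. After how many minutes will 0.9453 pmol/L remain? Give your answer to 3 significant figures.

41.8 minutes

Fraction remaining = 0.9453/14.24 ≈ 0.066383.
n = log₂(14.24/0.9453) = ln(15.064)/ln 2 ≈ 3.913 half-lives.
t = n × t½ = 3.913 × 10.69 ≈ 41.83 minutes.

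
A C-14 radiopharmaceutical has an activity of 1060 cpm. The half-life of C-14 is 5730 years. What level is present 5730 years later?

530 cpm

Elapsed time is 1 half-life (5730/5730).
Each half-life halves the amount: 1060 × (1/2)^1 = 1060/2 = 530 cpm.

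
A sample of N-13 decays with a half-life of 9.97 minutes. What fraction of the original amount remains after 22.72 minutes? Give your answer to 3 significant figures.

0.206

n = 22.72/9.97 ≈ 2.2788 half-lives.
Fraction remaining = (1/2)^2.2788 ≈ 0.20606.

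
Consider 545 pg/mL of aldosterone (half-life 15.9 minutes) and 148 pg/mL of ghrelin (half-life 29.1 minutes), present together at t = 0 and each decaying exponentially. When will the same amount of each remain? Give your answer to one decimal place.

65.9 minutes

Set 545·(1/2)^(t/15.9) = 148·(1/2)^(t/29.1).
Taking log₂: log₂(545/148) = t·(1/15.9 − 1/29.1).
log₂(3.6824) = 1.8807; 1/15.9 − 1/29.1 = 0.028529.
t = 1.8807 / 0.028529 ≈ 65.921 minutes.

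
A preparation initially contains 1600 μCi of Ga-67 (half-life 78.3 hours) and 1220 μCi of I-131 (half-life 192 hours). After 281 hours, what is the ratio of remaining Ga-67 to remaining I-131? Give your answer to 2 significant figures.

0.30

Ga-67: 1600 × (1/2)^(281/78.3) = 1600 × (1/2)^3.5888 ≈ 132.98 μCi.
I-131: 1220 × (1/2)^(281/192) = 1220 × (1/2)^1.4635 ≈ 442.37 μCi.
Ratio ≈ 132.98 / 442.37 ≈ 0.30061.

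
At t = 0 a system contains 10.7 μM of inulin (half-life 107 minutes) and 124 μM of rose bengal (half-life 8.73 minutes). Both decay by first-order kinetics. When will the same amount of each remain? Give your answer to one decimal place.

Set 10.7·(1/2)^(t/107) = 124·(1/2)^(t/8.73).
Taking log₂: log₂(10.7/124) = t·(1/107 − 1/8.73).
log₂(0.08629) = -3.5347; 1/107 − 1/8.73 = -0.1052.
t = -3.5347 / -0.1052 ≈ 33.599 minutes.

33.6 minutes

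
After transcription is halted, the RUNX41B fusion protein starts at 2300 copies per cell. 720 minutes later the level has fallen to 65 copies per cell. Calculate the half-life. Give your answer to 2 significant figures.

A/A₀ = 65/2300 ≈ 0.028261.
n = log₂(35.385) ≈ 5.1451 half-lives elapsed in 720 minutes.
t½ = 720/5.1451 ≈ 139.94 minutes.

140 minutes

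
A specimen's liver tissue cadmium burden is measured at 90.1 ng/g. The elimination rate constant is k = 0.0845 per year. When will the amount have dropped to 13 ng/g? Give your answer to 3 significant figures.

22.9 years

t½ = ln 2 / k = 0.69315 / 0.0845 ≈ 8.2029 years.
Fraction remaining = 13/90.1 ≈ 0.14428.
n = log₂(90.1/13) = ln(6.9308)/ln 2 ≈ 2.793 half-lives.
t = n × t½ = 2.793 × 8.2029 ≈ 22.911 years.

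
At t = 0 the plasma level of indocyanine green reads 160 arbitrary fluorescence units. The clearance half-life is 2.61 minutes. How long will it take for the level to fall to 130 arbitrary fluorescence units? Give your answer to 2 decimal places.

0.78 minutes

Fraction remaining = 130/160 ≈ 0.8125.
n = log₂(160/130) = ln(1.2308)/ln 2 ≈ 0.29956 half-lives.
t = n × t½ = 0.29956 × 2.61 ≈ 0.78185 minutes.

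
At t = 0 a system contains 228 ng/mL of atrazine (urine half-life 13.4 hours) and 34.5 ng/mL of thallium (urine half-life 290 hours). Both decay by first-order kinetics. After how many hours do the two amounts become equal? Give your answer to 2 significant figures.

38 hours

Set 228·(1/2)^(t/13.4) = 34.5·(1/2)^(t/290).
Taking log₂: log₂(228/34.5) = t·(1/13.4 − 1/290).
log₂(6.6087) = 2.7244; 1/13.4 − 1/290 = 0.071179.
t = 2.7244 / 0.071179 ≈ 38.275 hours.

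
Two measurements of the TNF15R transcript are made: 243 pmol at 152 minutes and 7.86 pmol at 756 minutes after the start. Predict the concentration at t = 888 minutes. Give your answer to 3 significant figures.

3.71 pmol

Over Δt = 756 − 152 = 604 minutes, the level fell by a factor of 243/7.86 ≈ 30.916.
n = log₂(30.916) ≈ 4.9503 half-lives, so t½ = 604/4.9503 ≈ 122.01 minutes.
From t = 756 to t = 888: 7.86 × (1/2)^((888−756)/122.01) ≈ 3.7132 pmol.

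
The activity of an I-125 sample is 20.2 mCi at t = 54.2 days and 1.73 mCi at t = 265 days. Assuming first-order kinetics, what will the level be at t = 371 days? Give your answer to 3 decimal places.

0.503 mCi

Over Δt = 265 − 54.2 = 210.8 days, the level fell by a factor of 20.2/1.73 ≈ 11.676.
n = log₂(11.676) ≈ 3.5455 half-lives, so t½ = 210.8/3.5455 ≈ 59.455 days.
From t = 265 to t = 371: 1.73 × (1/2)^((371−265)/59.455) ≈ 0.50275 mCi.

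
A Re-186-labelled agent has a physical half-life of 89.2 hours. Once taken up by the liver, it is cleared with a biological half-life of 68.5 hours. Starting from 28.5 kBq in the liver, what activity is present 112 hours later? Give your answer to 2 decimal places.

3.84 kBq

1/t_eff = 1/t_phys + 1/t_biol = 1/89.2 + 1/68.5 = 0.025809 per hour.
t_eff = 89.2 × 68.5 / (89.2 + 68.5) ≈ 38.746 hours.
Remaining = 28.5 × (1/2)^(112/38.746) = 28.5 × (1/2)^2.8906 ≈ 3.843 kBq.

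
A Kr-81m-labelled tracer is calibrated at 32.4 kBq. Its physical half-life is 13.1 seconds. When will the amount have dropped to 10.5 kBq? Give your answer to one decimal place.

Fraction remaining = 10.5/32.4 ≈ 0.32407.
n = log₂(32.4/10.5) = ln(3.0857)/ln 2 ≈ 1.6256 half-lives.
t = n × t½ = 1.6256 × 13.1 ≈ 21.295 seconds.

21.3 seconds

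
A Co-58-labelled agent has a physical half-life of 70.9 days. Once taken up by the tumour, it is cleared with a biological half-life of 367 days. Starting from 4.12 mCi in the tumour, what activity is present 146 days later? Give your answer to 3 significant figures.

0.750 mCi

1/t_eff = 1/t_phys + 1/t_biol = 1/70.9 + 1/367 = 0.016829 per day.
t_eff = 70.9 × 367 / (70.9 + 367) ≈ 59.421 days.
Remaining = 4.12 × (1/2)^(146/59.421) = 4.12 × (1/2)^2.4571 ≈ 0.75032 mCi.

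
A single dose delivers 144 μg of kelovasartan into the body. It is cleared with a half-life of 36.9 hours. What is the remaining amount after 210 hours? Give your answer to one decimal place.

2.8 μg

Number of half-lives: n = 210/36.9 ≈ 5.6911.
Remaining = 144 × (1/2)^5.6911 = 144 × 0.019356 ≈ 2.7873 μg.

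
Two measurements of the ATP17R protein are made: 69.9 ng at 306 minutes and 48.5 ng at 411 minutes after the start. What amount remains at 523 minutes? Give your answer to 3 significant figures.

32.8 ng

Over Δt = 411 − 306 = 105 minutes, the level fell by a factor of 69.9/48.5 ≈ 1.4412.
n = log₂(1.4412) ≈ 0.52731 half-lives, so t½ = 105/0.52731 ≈ 199.12 minutes.
From t = 411 to t = 523: 48.5 × (1/2)^((523−411)/199.12) ≈ 32.842 ng.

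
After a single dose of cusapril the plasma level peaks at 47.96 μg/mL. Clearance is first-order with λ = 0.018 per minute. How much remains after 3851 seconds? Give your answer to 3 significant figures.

15.1 μg/mL

t½ = ln 2 / λ = 0.69315 / 0.018 ≈ 38.508 minutes.
Convert the elapsed time: 3851 seconds = 64.1833 minutes.
Number of half-lives: n = 64.1833/38.508 ≈ 1.6667.
Remaining = 47.96 × (1/2)^1.6667 = 47.96 × 0.31496 ≈ 15.106 μg/mL.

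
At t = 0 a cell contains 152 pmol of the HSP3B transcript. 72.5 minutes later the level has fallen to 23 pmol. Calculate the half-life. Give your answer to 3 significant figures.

26.6 minutes

A/A₀ = 23/152 ≈ 0.15132.
n = log₂(6.6087) ≈ 2.7244 half-lives elapsed in 72.5 minutes.
t½ = 72.5/2.7244 ≈ 26.612 minutes.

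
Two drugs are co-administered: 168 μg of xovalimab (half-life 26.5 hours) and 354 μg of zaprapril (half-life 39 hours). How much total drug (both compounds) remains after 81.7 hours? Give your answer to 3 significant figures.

xovalimab: 168 × (1/2)^(81.7/26.5) = 168 × (1/2)^3.083 ≈ 19.826 μg.
zaprapril: 354 × (1/2)^(81.7/39) = 354 × (1/2)^2.0949 ≈ 82.867 μg.
Total = 19.826 + 82.867 ≈ 102.69 μg.

103 μg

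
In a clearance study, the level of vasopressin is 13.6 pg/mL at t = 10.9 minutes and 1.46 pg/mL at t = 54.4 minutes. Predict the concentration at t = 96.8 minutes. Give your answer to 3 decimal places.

Over Δt = 54.4 − 10.9 = 43.5 minutes, the level fell by a factor of 13.6/1.46 ≈ 9.3151.
n = log₂(9.3151) ≈ 3.2196 half-lives, so t½ = 43.5/3.2196 ≈ 13.511 minutes.
From t = 54.4 to t = 96.8: 1.46 × (1/2)^((96.8−54.4)/13.511) ≈ 0.16583 pg/mL.

0.166 pg/mL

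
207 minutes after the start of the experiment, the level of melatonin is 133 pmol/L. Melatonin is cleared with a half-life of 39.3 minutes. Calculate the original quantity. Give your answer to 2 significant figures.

5100 pmol/L

Number of half-lives elapsed: n = 207/39.3 ≈ 5.2672.
A₀ = A × 2^n = 133 × 2^5.2672 = 133 × 38.51 ≈ 5121.9 pmol/L.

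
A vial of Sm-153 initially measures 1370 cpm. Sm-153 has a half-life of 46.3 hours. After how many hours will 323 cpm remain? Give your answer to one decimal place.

96.5 hours

Fraction remaining = 323/1370 ≈ 0.23577.
n = log₂(1370/323) = ln(4.2415)/ln 2 ≈ 2.0846 half-lives.
t = n × t½ = 2.0846 × 46.3 ≈ 96.516 hours.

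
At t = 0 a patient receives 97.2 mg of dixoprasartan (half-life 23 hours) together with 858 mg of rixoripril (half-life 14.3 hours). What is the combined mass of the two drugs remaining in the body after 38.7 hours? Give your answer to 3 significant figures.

162 mg

dixoprasartan: 97.2 × (1/2)^(38.7/23) = 97.2 × (1/2)^1.6826 ≈ 30.28 mg.
rixoripril: 858 × (1/2)^(38.7/14.3) = 858 × (1/2)^2.7063 ≈ 131.47 mg.
Total = 30.28 + 131.47 ≈ 161.75 mg.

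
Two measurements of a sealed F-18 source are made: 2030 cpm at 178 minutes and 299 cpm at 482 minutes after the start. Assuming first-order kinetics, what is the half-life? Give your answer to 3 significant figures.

110 minutes

Over Δt = 482 − 178 = 304 minutes, the level fell by a factor of 2030/299 ≈ 6.7893.
n = log₂(6.7893) ≈ 2.7633 half-lives, so t½ = 304/2.7633 ≈ 110.01 minutes.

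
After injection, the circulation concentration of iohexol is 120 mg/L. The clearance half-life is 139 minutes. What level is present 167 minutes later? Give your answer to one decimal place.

Number of half-lives: n = 167/139 ≈ 1.2014.
Remaining = 120 × (1/2)^1.2014 = 120 × 0.43484 ≈ 52.181 mg/L.

52.2 mg/L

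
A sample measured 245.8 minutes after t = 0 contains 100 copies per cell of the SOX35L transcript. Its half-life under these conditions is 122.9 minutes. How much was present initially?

400 copies per cell

Number of half-lives elapsed: n = 245.8/122.9 ≈ 2.
A₀ = A × 2^n = 100 × 2^2 = 100 × 4 ≈ 400 copies per cell.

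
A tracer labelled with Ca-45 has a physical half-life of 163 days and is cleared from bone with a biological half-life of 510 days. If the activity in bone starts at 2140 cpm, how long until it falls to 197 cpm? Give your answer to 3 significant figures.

425 days

1/t_eff = 1/t_phys + 1/t_biol = 1/163 + 1/510 = 0.0080958 per day.
t_eff = 163 × 510 / (163 + 510) ≈ 123.52 days.
n = log₂(2140/197) ≈ 3.4413; t = 3.4413 × 123.52 ≈ 425.08 days.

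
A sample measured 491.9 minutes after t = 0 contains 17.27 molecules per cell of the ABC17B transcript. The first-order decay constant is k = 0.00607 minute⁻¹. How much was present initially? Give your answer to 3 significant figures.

342 molecules per cell

t½ = ln 2 / k = 0.69315 / 0.00607 ≈ 114.19 minutes.
Number of half-lives elapsed: n = 491.9/114.19 ≈ 4.3076.
A₀ = A × 2^n = 17.27 × 2^4.3076 = 17.27 × 19.803 ≈ 342 molecules per cell.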